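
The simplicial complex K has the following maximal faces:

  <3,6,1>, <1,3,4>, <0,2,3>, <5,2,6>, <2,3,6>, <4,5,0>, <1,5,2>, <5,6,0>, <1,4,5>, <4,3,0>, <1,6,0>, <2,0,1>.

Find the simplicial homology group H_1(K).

Fix the vertex order 0 < 1 < 2 < 3 < 4 < 5 < 6 and write every simplex with vertices in increasing order. Then dim K = 2 and the simplices of K are:

  0-simplices (7): [0], [1], [2], [3], [4], [5], [6]
  1-simplices (18): [0,1], [0,2], [0,3], [0,4], [0,5], [0,6], [1,2], [1,3], [1,4], [1,5], [1,6], [2,3], [2,5], [2,6], [3,4], [3,6], [4,5], [5,6]
  2-simplices (12): [0,1,2], [0,1,6], [0,2,3], [0,3,4], [0,4,5], [0,5,6], [1,2,5], [1,3,4], [1,3,6], [1,4,5], [2,3,6], [2,5,6]

giving chain groups C_0 ≅ Z^7, C_1 ≅ Z^18, C_2 ≅ Z^12.

∂_1: C_1 → C_0 sends each edge [p,q] (with p < q) to q − p.
The resulting 7×18 matrix has rank 6, and its Smith normal form has invariant factors (1,1,1,1,1,1).

The boundary map ∂_2: C_2 → C_1 sends each 2-simplex [p,q,r] to [q,r] − [p,r] + [p,q]. For instance
  ∂[1,3,6] = [3,6] − [1,6] + [1,3],
  ∂[2,3,6] = [3,6] − [2,6] + [2,3].
As a 18×12 matrix over Z this has rank 12, with invariant factors (1,1,1,1,1,1,1,1,1,1,1,2).

Now H_k = ker ∂_k / im ∂_{k+1}, so:

  H_1: rank ker ∂_1 − rank ∂_2 = (18 − 6) − 12 = 0, and ∂_2 has invariant factor 2 > 1, so H_1 = Z_2.

(K is a triangulation of the real projective plane RP^2.)

H_1 ≅ Z_2.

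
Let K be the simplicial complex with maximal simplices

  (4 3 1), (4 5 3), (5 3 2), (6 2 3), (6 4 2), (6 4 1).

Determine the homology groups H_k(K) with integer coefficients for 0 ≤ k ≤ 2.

H_0 = Z,  H_1 = Z,  H_2 = 0.

Order the vertices as 1 < 2 < 3 < 4 < 5 < 6. Listing each simplex with vertices in this order, K has dimension 2 with simplices:

  0-simplices (6): [1], [2], [3], [4], [5], [6]
  1-simplices (12): [1,3], [1,4], [1,6], [2,3], [2,4], [2,5], [2,6], [3,4], [3,5], [3,6], [4,5], [4,6]
  2-simplices (6): [1,3,4], [1,4,6], [2,3,5], [2,3,6], [2,4,6], [3,4,5]

giving chain groups C_0 ≅ Z^6, C_1 ≅ Z^12, C_2 ≅ Z^6.

Boundary ∂_1: C_1 → C_0 sends each edge [p,q] (with p < q) to q − p. For instance
  ∂[1,4] = [4] − [1].
As a 6×12 matrix over Z this has rank 5, with invariant factors (1,1,1,1,1).

∂_2: C_2 → C_1 sends each 2-simplex [p,q,r] to [q,r] − [p,r] + [p,q]. For instance
  ∂[2,3,6] = [3,6] − [2,6] + [2,3],
  ∂[2,4,6] = [4,6] − [2,6] + [2,4].
This gives a 12×6 integer matrix of rank 6; reducing to Smith normal form yields diagonal entries (1,1,1,1,1,1).

Now H_k = ker ∂_k / im ∂_{k+1}, so:

  H_0: rank C_0 − rank ∂_1 = 6 − 5 = 1, and the invariant factors of ∂_1 are all 1, so H_0 ≅ Z.
  H_1: rank ker ∂_1 − rank ∂_2 = (12 − 5) − 6 = 1, and the invariant factors of ∂_2 are all 1, so H_1 ≅ Z.
  H_2: rank ker ∂_2 − rank ∂_3 = (6 − 6) − 0 = 0, and there is no ∂_3, so H_2 ≅ 0.

As a check, the Euler characteristic is 6 − 12 + 6 = 0, which agrees with 1 − 1 + 0 = 0.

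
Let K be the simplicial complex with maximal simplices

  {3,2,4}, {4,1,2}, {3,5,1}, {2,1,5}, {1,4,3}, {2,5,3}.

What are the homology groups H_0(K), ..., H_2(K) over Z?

H_0 = Z,  H_1 = 0,  H_2 = Z.

We work with the vertex ordering 1 < 2 < 3 < 4 < 5. The simplices of K, each written with vertices in increasing order, are:

  0-simplices (5): [1], [2], [3], [4], [5]
  1-simplices (9): [1,2], [1,3], [1,4], [1,5], [2,3], [2,4], [2,5], [3,4], [3,5]
  2-simplices (6): [1,2,4], [1,2,5], [1,3,4], [1,3,5], [2,3,4], [2,3,5]

so the chain groups are C_0 ≅ Z^5, C_1 ≅ Z^9, C_2 ≅ Z^6.

Boundary ∂_1: C_1 → C_0 maps an edge to its endpoints' difference, ∂[p,q] = q − p. For instance
  ∂[1,3] = [3] − [1].
This gives a 5×9 integer matrix of rank 4; reducing to Smith normal form yields diagonal entries (1,1,1,1).

Boundary ∂_2: C_2 → C_1 acts by ∂[p,q,r] = [q,r] − [p,r] + [p,q]. For instance
  ∂[2,3,4] = [3,4] − [2,4] + [2,3],
  ∂[2,3,5] = [3,5] − [2,5] + [2,3].
The resulting 9×6 matrix has rank 5, and its Smith normal form has invariant factors (1,1,1,1,1).

Reading off H_k = ker ∂_k / im ∂_{k+1}:

  H_0: rank C_0 − rank ∂_1 = 5 − 4 = 1, and the invariant factors of ∂_1 are all 1, so H_0 = Z.
  H_1: rank ker ∂_1 − rank ∂_2 = (9 − 4) − 5 = 0, and the invariant factors of ∂_2 are all 1, so H_1 = 0.
  H_2: rank ker ∂_2 − rank ∂_3 = (6 − 5) − 0 = 1, and there is no ∂_3, so H_2 = Z.

As a check, the Euler characteristic is 5 − 9 + 6 = 2, which agrees with 1 − 0 + 1 = 2.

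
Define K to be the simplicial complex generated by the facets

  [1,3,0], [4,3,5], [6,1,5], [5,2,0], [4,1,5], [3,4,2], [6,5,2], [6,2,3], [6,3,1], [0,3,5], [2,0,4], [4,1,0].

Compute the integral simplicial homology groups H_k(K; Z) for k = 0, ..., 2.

K has 7 vertices, 18 edges, 12 triangles.
rank ∂_0 = 0, rank ∂_1 = 6 ⇒ b_0 = 7 − 0 − 6 = 1; all invariant factors of ∂_1 are 1 so no torsion. So H_0 ≅ Z.
rank ∂_1 = 6, rank ∂_2 = 12 ⇒ b_1 = 18 − 6 − 12 = 0; ∂_2 has invariant factor(s) [2] giving torsion. So H_1 ≅ Z/2.
rank ∂_2 = 12, rank ∂_3 = 0 ⇒ b_2 = 12 − 12 − 0 = 0. So H_2 ≅ 0.

H_0 = Z,  H_1 = Z/2,  H_2 = 0.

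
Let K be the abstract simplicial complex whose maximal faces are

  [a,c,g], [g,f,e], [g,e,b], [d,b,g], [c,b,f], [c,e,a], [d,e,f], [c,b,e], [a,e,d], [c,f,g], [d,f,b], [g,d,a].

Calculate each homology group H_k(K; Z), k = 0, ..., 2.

Order the vertices as a < b < c < d < e < f < g. Listing each simplex with vertices in this order, K has dimension 2 with simplices:

  0-simplices (7): a, b, c, d, e, f, g
  1-simplices (18): ac, ad, ae, ag, bc, bd, be, bf, bg, ce, cf, cg, de, df, dg, ef, eg, fg
  2-simplices (12): ace, acg, ade, adg, bce, bcf, bdf, bdg, beg, cfg, def, efg

giving chain groups C_0 ≅ Z^7, C_1 ≅ Z^18, C_2 ≅ Z^12.

Boundary ∂_1: C_1 → C_0 maps an edge to its endpoints' difference, ∂[p,q] = q − p.
The resulting 7×18 matrix has rank 6, and its Smith normal form has invariant factors (1,1,1,1,1,1).

∂_2: C_2 → C_1 maps a triangle to the signed sum of its edges. For instance
  ∂bdg = dg − bg + bd,
  ∂beg = eg − bg + be.
As a 18×12 matrix over Z this has rank 12, with invariant factors (1,1,1,1,1,1,1,1,1,1,1,2).

Now H_k = ker ∂_k / im ∂_{k+1}, so:

  H_0: rank C_0 − rank ∂_1 = 7 − 6 = 1, and the invariant factors of ∂_1 are all 1, so H_0 ≅ Z.
  H_1: rank ker ∂_1 − rank ∂_2 = (18 − 6) − 12 = 0, and ∂_2 has invariant factor 2 > 1, so H_1 ≅ Z/2.
  H_2: rank ker ∂_2 − rank ∂_3 = (12 − 12) − 0 = 0, and there is no ∂_3, so H_2 ≅ 0.

H_0 = Z,  H_1 = Z/2,  H_2 = 0.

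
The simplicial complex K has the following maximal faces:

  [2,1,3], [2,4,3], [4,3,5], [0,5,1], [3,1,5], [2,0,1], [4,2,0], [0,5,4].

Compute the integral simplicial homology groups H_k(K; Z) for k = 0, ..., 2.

H_0 ≅ Z,  H_1 = 0,  H_2 ≅ Z.

Fix the vertex order 0 < 1 < 2 < 3 < 4 < 5 and write every simplex with vertices in increasing order. Then dim K = 2 and the simplices of K are:

  0-simplices (6): [0], [1], [2], [3], [4], [5]
  1-simplices (12): [0,1], [0,2], [0,4], [0,5], [1,2], [1,3], [1,5], [2,3], [2,4], [3,4], [3,5], [4,5]
  2-simplices (8): [0,1,2], [0,1,5], [0,2,4], [0,4,5], [1,2,3], [1,3,5], [2,3,4], [3,4,5]

so the chain groups are C_0 ≅ Z^6, C_1 ≅ Z^12, C_2 ≅ Z^8.

The boundary map ∂_1: C_1 → C_0 is given by ∂[p,q] = [q] − [p].
As a 6×12 matrix over Z this has rank 5, with invariant factors (1,1,1,1,1).

The boundary map ∂_2: C_2 → C_1 sends each 2-simplex [p,q,r] to [q,r] − [p,r] + [p,q]. For instance
  ∂[2,3,4] = [3,4] − [2,4] + [2,3],
  ∂[0,1,5] = [1,5] − [0,5] + [0,1].
As a 12×8 matrix over Z this has rank 7, with invariant factors (1,1,1,1,1,1,1).

Now H_k = ker ∂_k / im ∂_{k+1}, so:

  H_0: rank C_0 − rank ∂_1 = 6 − 5 = 1, and the invariant factors of ∂_1 are all 1, so H_0 = Z.
  H_1: rank ker ∂_1 − rank ∂_2 = (12 − 5) − 7 = 0, and the invariant factors of ∂_2 are all 1, so H_1 = 0.
  H_2: rank ker ∂_2 − rank ∂_3 = (8 − 7) − 0 = 1, and there is no ∂_3, so H_2 = Z.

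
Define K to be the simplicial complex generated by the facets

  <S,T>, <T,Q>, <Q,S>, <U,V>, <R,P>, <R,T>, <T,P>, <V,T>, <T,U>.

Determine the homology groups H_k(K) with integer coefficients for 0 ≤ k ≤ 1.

H_0 = Z,  H_1 = Z^3.

We work with the vertex ordering P < Q < R < S < T < U < V. The simplices of K, each written with vertices in increasing order, are:

  0-simplices (7): P, Q, R, S, T, U, V
  1-simplices (9): PR, PT, QS, QT, RT, ST, TU, TV, UV

so the chain groups are C_0 ≅ Z^7, C_1 ≅ Z^9.

∂_1: C_1 → C_0 sends each edge [p,q] (with p < q) to q − p.
The resulting 7×9 matrix has rank 6, and its Smith normal form has invariant factors (1,1,1,1,1,1).

Computing H_k = (kernel of ∂_k) / (image of ∂_{k+1}):

  H_0: rank C_0 − rank ∂_1 = 7 − 6 = 1, and the invariant factors of ∂_1 are all 1, so H_0 = Z.
  H_1: rank ker ∂_1 − rank ∂_2 = (9 − 6) − 0 = 3, and there is no ∂_2, so H_1 = Z^3.

As a check, the Euler characteristic is 7 − 9 = -2, which agrees with 1 − 3 = -2.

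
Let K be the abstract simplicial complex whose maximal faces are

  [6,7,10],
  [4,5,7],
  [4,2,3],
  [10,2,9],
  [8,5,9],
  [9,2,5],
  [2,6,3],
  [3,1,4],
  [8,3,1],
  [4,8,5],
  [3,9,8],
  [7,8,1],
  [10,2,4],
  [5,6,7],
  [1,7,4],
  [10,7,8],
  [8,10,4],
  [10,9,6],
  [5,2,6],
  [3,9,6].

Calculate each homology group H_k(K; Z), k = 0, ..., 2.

H_0 = Z,  H_1 = Z ⊕ Z/2,  H_2 = 0.

Fix the vertex order 1 < 2 < 3 < 4 < 5 < 6 < 7 < 8 < 9 < 10 and write every simplex with vertices in increasing order. Then dim K = 2 and the simplices of K are:

  0-simplices (10): [1], [2], [3], [4], [5], [6], [7], [8], [9], [10]
  1-simplices (30): (30 of them)
  2-simplices (20): (20 of them)

giving chain groups C_0 ≅ Z^10, C_1 ≅ Z^30, C_2 ≅ Z^20.

∂_1: C_1 → C_0 maps an edge to its endpoints' difference, ∂[p,q] = q − p. For instance
  ∂[3,8] = [8] − [3].
The 10×30 boundary matrix has rank 9 and Smith normal form diag(1,1,1,1,1,1,1,1,1).

The boundary map ∂_2: C_2 → C_1 acts by ∂[p,q,r] = [q,r] − [p,r] + [p,q]. For instance
  ∂[4,5,8] = [5,8] − [4,8] + [4,5],
  ∂[3,6,9] = [6,9] − [3,9] + [3,6].
The 30×20 boundary matrix has rank 20 and Smith normal form diag(1,1,1,1,1,1,1,1,1,1,1,1,1,1,1,1,1,1,1,2).

Computing H_k = (kernel of ∂_k) / (image of ∂_{k+1}):

  H_0: rank C_0 − rank ∂_1 = 10 − 9 = 1, and the invariant factors of ∂_1 are all 1, so H_0 ≅ Z.
  H_1: rank ker ∂_1 − rank ∂_2 = (30 − 9) − 20 = 1, and ∂_2 has invariant factor 2 > 1, so H_1 ≅ Z ⊕ Z/2.
  H_2: rank ker ∂_2 − rank ∂_3 = (20 − 20) − 0 = 0, and there is no ∂_3, so H_2 ≅ 0.

As a check, the Euler characteristic is 10 − 30 + 20 = 0, which agrees with 1 − 1 + 0 = 0.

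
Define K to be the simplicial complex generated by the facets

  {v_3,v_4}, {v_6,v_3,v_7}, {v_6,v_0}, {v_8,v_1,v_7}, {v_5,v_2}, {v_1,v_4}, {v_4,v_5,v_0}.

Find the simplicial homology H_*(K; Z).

K has 9 vertices, 13 edges, 3 triangles.
rank ∂_0 = 0, rank ∂_1 = 8 ⇒ b_0 = 9 − 0 − 8 = 1; all invariant factors of ∂_1 are 1 so no torsion. So H_0 ≅ Z.
rank ∂_1 = 8, rank ∂_2 = 3 ⇒ b_1 = 13 − 8 − 3 = 2; all invariant factors of ∂_2 are 1 so no torsion. So H_1 ≅ Z^2.
rank ∂_2 = 3, rank ∂_3 = 0 ⇒ b_2 = 3 − 3 − 0 = 0. So H_2 ≅ 0.

H_0 ≅ Z,  H_1 ≅ Z^2,  H_2 = 0.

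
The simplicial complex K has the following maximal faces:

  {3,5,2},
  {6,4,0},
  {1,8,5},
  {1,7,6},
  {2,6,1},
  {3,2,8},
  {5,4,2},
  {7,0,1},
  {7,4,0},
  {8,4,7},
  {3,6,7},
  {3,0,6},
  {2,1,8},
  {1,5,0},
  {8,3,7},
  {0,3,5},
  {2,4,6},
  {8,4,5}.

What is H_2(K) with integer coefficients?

H_2 = 0.

Take the total order 0 < 1 < 2 < 3 < 4 < 5 < 6 < 7 < 8 on the vertex set. Then K (dimension 2) consists of the simplices:

  0-simplices (9): [0], [1], [2], [3], [4], [5], [6], [7], [8]
  1-simplices (27): (27 of them)
  2-simplices (18): [0,1,5], [0,1,7], [0,3,5], [0,3,6], [0,4,6], [0,4,7], [1,2,6], [1,2,8], [1,5,8], [1,6,7], [2,3,5], [2,3,8], [2,4,5], [2,4,6], [3,6,7], [3,7,8], [4,5,8], [4,7,8]

giving chain groups C_0 ≅ Z^9, C_1 ≅ Z^27, C_2 ≅ Z^18.

Boundary ∂_1: C_1 → C_0 sends each edge [p,q] (with p < q) to q − p.
This gives a 9×27 integer matrix of rank 8; reducing to Smith normal form yields diagonal entries (1,1,1,1,1,1,1,1).

The boundary map ∂_2: C_2 → C_1 maps a triangle to the signed sum of its edges. For instance
  ∂[4,7,8] = [7,8] − [4,8] + [4,7],
  ∂[2,3,5] = [3,5] − [2,5] + [2,3].
As a 27×18 matrix over Z this has rank 18, with invariant factors (1,1,1,1,1,1,1,1,1,1,1,1,1,1,1,1,1,2).

From H_k ≅ ker(∂_k) / im(∂_{k+1}) we obtain:

  H_2: rank ker ∂_2 − rank ∂_3 = (18 − 18) − 0 = 0, and there is no ∂_3, so H_2 = 0.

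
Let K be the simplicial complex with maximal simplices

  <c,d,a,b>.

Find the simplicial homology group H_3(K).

Order the vertices as a < b < c < d. Listing each simplex with vertices in this order, K has dimension 3 with simplices:

  0-simplices (4): a, b, c, d
  1-simplices (6): ab, ac, ad, bc, bd, cd
  2-simplices (4): abc, abd, acd, bcd
  3-simplices (1): abcd

giving chain groups C_0 ≅ Z^4, C_1 ≅ Z^6, C_2 ≅ Z^4, C_3 ≅ Z^1.

Boundary ∂_1: C_1 → C_0 maps an edge to its endpoints' difference, ∂[p,q] = q − p. For instance
  ∂ab = b − a.
This gives a 4×6 integer matrix of rank 3; reducing to Smith normal form yields diagonal entries (1,1,1).

Boundary ∂_2: C_2 → C_1 maps a triangle to the signed sum of its edges. For instance
  ∂abc = bc − ac + ab,
  ∂abd = bd − ad + ab.
As a 6×4 matrix over Z this has rank 3, with invariant factors (1,1,1).

The boundary map ∂_3: C_3 → C_2 sends each 3-simplex σ to the alternating sum Σ_i (−1)^i (σ with its i-th vertex removed). For instance
  ∂abcd = bcd − acd + abd − abc.
The 4×1 boundary matrix has rank 1 and Smith normal form diag(1).

From H_k ≅ ker(∂_k) / im(∂_{k+1}) we obtain:

  H_3: rank ker ∂_3 − rank ∂_4 = (1 − 1) − 0 = 0, and there is no ∂_4, so H_3 = 0.

H_3 = 0.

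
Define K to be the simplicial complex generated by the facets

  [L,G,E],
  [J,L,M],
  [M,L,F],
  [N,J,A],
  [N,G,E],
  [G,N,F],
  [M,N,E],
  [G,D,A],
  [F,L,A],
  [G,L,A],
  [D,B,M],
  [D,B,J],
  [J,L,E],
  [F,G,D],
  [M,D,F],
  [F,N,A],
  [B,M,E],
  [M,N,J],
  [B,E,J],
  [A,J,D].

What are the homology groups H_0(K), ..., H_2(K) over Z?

H_0 = Z,  H_1 = Z × Z/2,  H_2 = 0.

Fix the vertex order A < B < D < E < F < G < J < L < M < N and write every simplex with vertices in increasing order. Then dim K = 2 and the simplices of K are:

  0-simplices (10): A, B, D, E, F, G, J, L, M, N
  1-simplices (30): AD, AF, AG, AJ, AL, AN, BD, BE, BJ, BM, DF, DG, DJ, DM, EG, EJ, EL, EM, EN, FG, FL, FM, FN, GL, GN, JL, JM, JN, LM, MN
  2-simplices (20): ADG, ADJ, AFL, AFN, AGL, AJN, BDJ, BDM, BEJ, BEM, DFG, DFM, EGL, EGN, EJL, EMN, FGN, FLM, JLM, JMN

giving chain groups C_0 ≅ Z^10, C_1 ≅ Z^30, C_2 ≅ Z^20.

∂_1: C_1 → C_0 sends each edge [p,q] (with p < q) to q − p.
This gives a 10×30 integer matrix of rank 9; reducing to Smith normal form yields diagonal entries (1,1,1,1,1,1,1,1,1).

Boundary ∂_2: C_2 → C_1 sends each 2-simplex [p,q,r] to [q,r] − [p,r] + [p,q]. For instance
  ∂BDJ = DJ − BJ + BD,
  ∂ADJ = DJ − AJ + AD.
The resulting 30×20 matrix has rank 20, and its Smith normal form has invariant factors (1,1,1,1,1,1,1,1,1,1,1,1,1,1,1,1,1,1,1,2).

Reading off H_k = ker ∂_k / im ∂_{k+1}:

  H_0: rank C_0 − rank ∂_1 = 10 − 9 = 1, and the invariant factors of ∂_1 are all 1, so H_0 = Z.
  H_1: rank ker ∂_1 − rank ∂_2 = (30 − 9) − 20 = 1, and ∂_2 has invariant factor 2 > 1, so H_1 = Z × Z/2.
  H_2: rank ker ∂_2 − rank ∂_3 = (20 − 20) − 0 = 0, and there is no ∂_3, so H_2 = 0.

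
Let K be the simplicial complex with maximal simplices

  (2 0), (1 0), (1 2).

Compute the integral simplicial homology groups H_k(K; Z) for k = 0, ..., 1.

We work with the vertex ordering 0 < 1 < 2. The simplices of K, each written with vertices in increasing order, are:

  0-simplices (3): [0], [1], [2]
  1-simplices (3): [0,1], [0,2], [1,2]

giving chain groups C_0 ≅ Z^3, C_1 ≅ Z^3.

∂_1: C_1 → C_0 maps an edge to its endpoints' difference, ∂[p,q] = q − p. For instance
  ∂[0,2] = [2] − [0].
As a 3×3 matrix over Z this has rank 2, with invariant factors (1,1).

From H_k ≅ ker(∂_k) / im(∂_{k+1}) we obtain:

  H_0: rank C_0 − rank ∂_1 = 3 − 2 = 1, and the invariant factors of ∂_1 are all 1, so H_0 ≅ Z.
  H_1: rank ker ∂_1 − rank ∂_2 = (3 − 2) − 0 = 1, and there is no ∂_2, so H_1 ≅ Z.

As a check, the Euler characteristic is 3 − 3 = 0, which agrees with 1 − 1 = 0.

H_0 = Z,  H_1 = Z.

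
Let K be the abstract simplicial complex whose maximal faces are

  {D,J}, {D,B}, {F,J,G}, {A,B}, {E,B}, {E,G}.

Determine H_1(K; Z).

H_1 ≅ Z.

Take the total order A < B < D < E < F < G < J on the vertex set. Then K (dimension 2) consists of the simplices:

  0-simplices (7): A, B, D, E, F, G, J
  1-simplices (8): AB, BD, BE, DJ, EG, FG, FJ, GJ
  2-simplices (1): FGJ

giving chain groups C_0 ≅ Z^7, C_1 ≅ Z^8, C_2 ≅ Z^1.

The boundary map ∂_1: C_1 → C_0 is given by ∂[p,q] = [q] − [p].
The resulting 7×8 matrix has rank 6, and its Smith normal form has invariant factors (1,1,1,1,1,1).

Boundary ∂_2: C_2 → C_1 maps a triangle to the signed sum of its edges. For instance
  ∂FGJ = GJ − FJ + FG.
The resulting 8×1 matrix has rank 1, and its Smith normal form has invariant factors (1).

Computing H_k = (kernel of ∂_k) / (image of ∂_{k+1}):

  H_1: rank ker ∂_1 − rank ∂_2 = (8 − 6) − 1 = 1, and the invariant factors of ∂_2 are all 1, so H_1 = Z.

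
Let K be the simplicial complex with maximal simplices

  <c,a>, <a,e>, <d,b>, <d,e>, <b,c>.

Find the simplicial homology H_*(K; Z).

H_0 ≅ Z,  H_1 ≅ Z.

Take the total order a < b < c < d < e on the vertex set. Then K (dimension 1) consists of the simplices:

  0-simplices (5): a, b, c, d, e
  1-simplices (5): ac, ae, bc, bd, de

giving chain groups C_0 ≅ Z^5, C_1 ≅ Z^5.

Boundary ∂_1: C_1 → C_0 maps an edge to its endpoints' difference, ∂[p,q] = q − p.
The 5×5 boundary matrix has rank 4 and Smith normal form diag(1,1,1,1).

From H_k ≅ ker(∂_k) / im(∂_{k+1}) we obtain:

  H_0: rank C_0 − rank ∂_1 = 5 − 4 = 1, and the invariant factors of ∂_1 are all 1, so H_0 = Z.
  H_1: rank ker ∂_1 − rank ∂_2 = (5 − 4) − 0 = 1, and there is no ∂_2, so H_1 = Z.

As a check, the Euler characteristic is 5 − 5 = 0, which agrees with 1 − 1 = 0.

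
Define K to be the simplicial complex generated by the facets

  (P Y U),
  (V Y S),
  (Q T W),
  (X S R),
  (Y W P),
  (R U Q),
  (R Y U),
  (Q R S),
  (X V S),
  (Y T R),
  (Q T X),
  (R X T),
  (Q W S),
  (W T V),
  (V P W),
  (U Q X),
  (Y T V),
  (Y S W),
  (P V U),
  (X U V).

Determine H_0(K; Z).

Take the total order P < Q < R < S < T < U < V < W < X < Y on the vertex set. Then K (dimension 2) consists of the simplices:

  0-simplices (10): P, Q, R, S, T, U, V, W, X, Y
  1-simplices (30): PU, PV, PW, PY, QR, QS, QT, QU, QW, QX, RS, RT, RU, RX, RY, SV, SW, SX, SY, TV, TW, TX, TY, UV, UX, UY, VW, VX, VY, WY
  2-simplices (20): PUV, PUY, PVW, PWY, QRS, QRU, QSW, QTW, QTX, QUX, RSX, RTX, RTY, RUY, SVX, SVY, SWY, TVW, TVY, UVX

giving chain groups C_0 ≅ Z^10, C_1 ≅ Z^30, C_2 ≅ Z^20.

Boundary ∂_1: C_1 → C_0 sends each edge [p,q] (with p < q) to q − p. For instance
  ∂RX = X − R.
The resulting 10×30 matrix has rank 9, and its Smith normal form has invariant factors (1,1,1,1,1,1,1,1,1).

Boundary ∂_2: C_2 → C_1 sends each 2-simplex [p,q,r] to [q,r] − [p,r] + [p,q]. For instance
  ∂SWY = WY − SY + SW,
  ∂SVX = VX − SX + SV.
As a 30×20 matrix over Z this has rank 20, with invariant factors (1,1,1,1,1,1,1,1,1,1,1,1,1,1,1,1,1,1,1,2).

Computing H_k = (kernel of ∂_k) / (image of ∂_{k+1}):

  H_0: rank C_0 − rank ∂_1 = 10 − 9 = 1, and the invariant factors of ∂_1 are all 1, so H_0 = Z.

H_0 ≅ Z.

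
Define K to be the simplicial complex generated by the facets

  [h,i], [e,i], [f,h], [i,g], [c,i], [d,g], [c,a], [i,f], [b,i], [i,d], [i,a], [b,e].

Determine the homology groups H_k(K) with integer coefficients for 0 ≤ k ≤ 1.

Take the total order a < b < c < d < e < f < g < h < i on the vertex set. Then K (dimension 1) consists of the simplices:

  0-simplices (9): a, b, c, d, e, f, g, h, i
  1-simplices (12): ac, ai, be, bi, ci, dg, di, ei, fh, fi, gi, hi

so the chain groups are C_0 ≅ Z^9, C_1 ≅ Z^12.

∂_1: C_1 → C_0 is given by ∂[p,q] = [q] − [p]. For instance
  ∂di = i − d.
As a 9×12 matrix over Z this has rank 8, with invariant factors (1,1,1,1,1,1,1,1).

Now H_k = ker ∂_k / im ∂_{k+1}, so:

  H_0: rank C_0 − rank ∂_1 = 9 − 8 = 1, and the invariant factors of ∂_1 are all 1, so H_0 ≅ Z.
  H_1: rank ker ∂_1 − rank ∂_2 = (12 − 8) − 0 = 4, and there is no ∂_2, so H_1 ≅ Z^4.

As a check, the Euler characteristic is 9 − 12 = -3, which agrees with 1 − 4 = -3.

H_0 ≅ Z,  H_1 ≅ Z^4.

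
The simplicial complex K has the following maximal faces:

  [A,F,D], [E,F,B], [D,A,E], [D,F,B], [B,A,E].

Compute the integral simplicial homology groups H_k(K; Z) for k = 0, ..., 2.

H_0 ≅ Z,  H_1 ≅ Z,  H_2 = 0.

Fix the vertex order A < B < D < E < F and write every simplex with vertices in increasing order. Then dim K = 2 and the simplices of K are:

  0-simplices (5): A, B, D, E, F
  1-simplices (10): AB, AD, AE, AF, BD, BE, BF, DE, DF, EF
  2-simplices (5): ABE, ADE, ADF, BDF, BEF

giving chain groups C_0 ≅ Z^5, C_1 ≅ Z^10, C_2 ≅ Z^5.

The boundary map ∂_1: C_1 → C_0 maps an edge to its endpoints' difference, ∂[p,q] = q − p.
This gives a 5×10 integer matrix of rank 4; reducing to Smith normal form yields diagonal entries (1,1,1,1).

The boundary map ∂_2: C_2 → C_1 acts by ∂[p,q,r] = [q,r] − [p,r] + [p,q]. For instance
  ∂BEF = EF − BF + BE,
  ∂ADF = DF − AF + AD.
The 10×5 boundary matrix has rank 5 and Smith normal form diag(1,1,1,1,1).

From H_k ≅ ker(∂_k) / im(∂_{k+1}) we obtain:

  H_0: rank C_0 − rank ∂_1 = 5 − 4 = 1, and the invariant factors of ∂_1 are all 1, so H_0 = Z.
  H_1: rank ker ∂_1 − rank ∂_2 = (10 − 4) − 5 = 1, and the invariant factors of ∂_2 are all 1, so H_1 = Z.
  H_2: rank ker ∂_2 − rank ∂_3 = (5 − 5) − 0 = 0, and there is no ∂_3, so H_2 = 0.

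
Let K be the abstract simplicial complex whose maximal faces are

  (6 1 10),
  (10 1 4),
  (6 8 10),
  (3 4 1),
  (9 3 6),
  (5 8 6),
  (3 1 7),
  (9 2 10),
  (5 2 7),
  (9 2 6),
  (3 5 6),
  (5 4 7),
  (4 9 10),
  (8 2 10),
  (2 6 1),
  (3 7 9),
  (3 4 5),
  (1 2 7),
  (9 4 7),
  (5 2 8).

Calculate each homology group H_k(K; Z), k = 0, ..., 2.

Fix the vertex order 1 < 2 < 3 < 4 < 5 < 6 < 7 < 8 < 9 < 10 and write every simplex with vertices in increasing order. Then dim K = 2 and the simplices of K are:

  0-simplices (10): [1], [2], [3], [4], [5], [6], [7], [8], [9], [10]
  1-simplices (30): (30 of them)
  2-simplices (20): (20 of them)

so the chain groups are C_0 ≅ Z^10, C_1 ≅ Z^30, C_2 ≅ Z^20.

Boundary ∂_1: C_1 → C_0 is given by ∂[p,q] = [q] − [p]. For instance
  ∂[1,2] = [2] − [1].
As a 10×30 matrix over Z this has rank 9, with invariant factors (1,1,1,1,1,1,1,1,1).

Boundary ∂_2: C_2 → C_1 acts by ∂[p,q,r] = [q,r] − [p,r] + [p,q]. For instance
  ∂[6,8,10] = [8,10] − [6,10] + [6,8],
  ∂[2,5,7] = [5,7] − [2,7] + [2,5].
The 30×20 boundary matrix has rank 20 and Smith normal form diag(1,1,1,1,1,1,1,1,1,1,1,1,1,1,1,1,1,1,1,2).

From H_k ≅ ker(∂_k) / im(∂_{k+1}) we obtain:

  H_0: rank C_0 − rank ∂_1 = 10 − 9 = 1, and the invariant factors of ∂_1 are all 1, so H_0 = Z.
  H_1: rank ker ∂_1 − rank ∂_2 = (30 − 9) − 20 = 1, and ∂_2 has invariant factor 2 > 1, so H_1 = Z × Z/2.
  H_2: rank ker ∂_2 − rank ∂_3 = (20 − 20) − 0 = 0, and there is no ∂_3, so H_2 = 0.

(K is a triangulation of the Klein bottle.)

H_0 = Z,  H_1 = Z × Z/2,  H_2 = 0.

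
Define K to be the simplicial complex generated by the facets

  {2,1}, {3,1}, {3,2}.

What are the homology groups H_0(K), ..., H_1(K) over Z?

H_0 ≅ Z,  H_1 ≅ Z.

We work with the vertex ordering 1 < 2 < 3. The simplices of K, each written with vertices in increasing order, are:

  0-simplices (3): [1], [2], [3]
  1-simplices (3): [1,2], [1,3], [2,3]

giving chain groups C_0 ≅ Z^3, C_1 ≅ Z^3.

∂_1: C_1 → C_0 maps an edge to its endpoints' difference, ∂[p,q] = q − p.
As a 3×3 matrix over Z this has rank 2, with invariant factors (1,1).

Computing H_k = (kernel of ∂_k) / (image of ∂_{k+1}):

  H_0: rank C_0 − rank ∂_1 = 3 − 2 = 1, and the invariant factors of ∂_1 are all 1, so H_0 = Z.
  H_1: rank ker ∂_1 − rank ∂_2 = (3 − 2) − 0 = 1, and there is no ∂_2, so H_1 = Z.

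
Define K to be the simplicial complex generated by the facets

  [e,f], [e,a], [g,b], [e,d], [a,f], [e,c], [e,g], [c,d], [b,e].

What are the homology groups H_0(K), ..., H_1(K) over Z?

Fix the vertex order a < b < c < d < e < f < g and write every simplex with vertices in increasing order. Then dim K = 1 and the simplices of K are:

  0-simplices (7): a, b, c, d, e, f, g
  1-simplices (9): ae, af, be, bg, cd, ce, de, ef, eg

so the chain groups are C_0 ≅ Z^7, C_1 ≅ Z^9.

Boundary ∂_1: C_1 → C_0 is given by ∂[p,q] = [q] − [p]. For instance
  ∂ae = e − a.
This gives a 7×9 integer matrix of rank 6; reducing to Smith normal form yields diagonal entries (1,1,1,1,1,1).

Computing H_k = (kernel of ∂_k) / (image of ∂_{k+1}):

  H_0: rank C_0 − rank ∂_1 = 7 − 6 = 1, and the invariant factors of ∂_1 are all 1, so H_0 ≅ Z.
  H_1: rank ker ∂_1 − rank ∂_2 = (9 − 6) − 0 = 3, and there is no ∂_2, so H_1 ≅ Z^3.

As a check, the Euler characteristic is 7 − 9 = -2, which agrees with 1 − 3 = -2.
(K is a triangulation of a wedge of 3 circles.)

H_0 ≅ Z,  H_1 ≅ Z^3.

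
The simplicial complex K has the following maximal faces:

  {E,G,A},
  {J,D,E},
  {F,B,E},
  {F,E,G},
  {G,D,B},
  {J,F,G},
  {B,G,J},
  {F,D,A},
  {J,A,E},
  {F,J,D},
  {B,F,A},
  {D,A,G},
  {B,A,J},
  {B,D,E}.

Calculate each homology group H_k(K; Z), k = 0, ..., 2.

H_0 = Z,  H_1 = Z^2,  H_2 = Z.

K has 7 vertices, 21 edges, 14 triangles.
rank ∂_0 = 0, rank ∂_1 = 6 ⇒ b_0 = 7 − 0 − 6 = 1; all invariant factors of ∂_1 are 1 so no torsion. So H_0 ≅ Z.
rank ∂_1 = 6, rank ∂_2 = 13 ⇒ b_1 = 21 − 6 − 13 = 2; all invariant factors of ∂_2 are 1 so no torsion. So H_1 ≅ Z^2.
rank ∂_2 = 13, rank ∂_3 = 0 ⇒ b_2 = 14 − 13 − 0 = 1. So H_2 ≅ Z.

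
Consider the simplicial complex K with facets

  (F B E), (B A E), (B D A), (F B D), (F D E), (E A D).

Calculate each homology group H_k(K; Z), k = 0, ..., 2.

H_0 = Z,  H_1 = 0,  H_2 = Z.

Fix the vertex order A < B < D < E < F and write every simplex with vertices in increasing order. Then dim K = 2 and the simplices of K are:

  0-simplices (5): A, B, D, E, F
  1-simplices (9): AB, AD, AE, BD, BE, BF, DE, DF, EF
  2-simplices (6): ABD, ABE, ADE, BDF, BEF, DEF

so the chain groups are C_0 ≅ Z^5, C_1 ≅ Z^9, C_2 ≅ Z^6.

Boundary ∂_1: C_1 → C_0 is given by ∂[p,q] = [q] − [p]. For instance
  ∂AD = D − A.
As a 5×9 matrix over Z this has rank 4, with invariant factors (1,1,1,1).

The boundary map ∂_2: C_2 → C_1 sends each 2-simplex [p,q,r] to [q,r] − [p,r] + [p,q]. For instance
  ∂ABD = BD − AD + AB,
  ∂ABE = BE − AE + AB.
This gives a 9×6 integer matrix of rank 5; reducing to Smith normal form yields diagonal entries (1,1,1,1,1).

From H_k ≅ ker(∂_k) / im(∂_{k+1}) we obtain:

  H_0: rank C_0 − rank ∂_1 = 5 − 4 = 1, and the invariant factors of ∂_1 are all 1, so H_0 ≅ Z.
  H_1: rank ker ∂_1 − rank ∂_2 = (9 − 4) − 5 = 0, and the invariant factors of ∂_2 are all 1, so H_1 ≅ 0.
  H_2: rank ker ∂_2 − rank ∂_3 = (6 − 5) − 0 = 1, and there is no ∂_3, so H_2 ≅ Z.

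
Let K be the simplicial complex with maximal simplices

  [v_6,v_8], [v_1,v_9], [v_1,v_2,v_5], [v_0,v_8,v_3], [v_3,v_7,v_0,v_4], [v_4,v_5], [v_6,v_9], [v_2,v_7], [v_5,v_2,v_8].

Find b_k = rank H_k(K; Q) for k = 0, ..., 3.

Fix the vertex order v_0 < v_1 < v_2 < v_3 < v_4 < v_5 < v_6 < v_7 < v_8 < v_9 and write every simplex with vertices in increasing order. Then dim K = 3 and the simplices of K are:

  0-simplices (10): [v_0], [v_1], [v_2], [v_3], [v_4], [v_5], [v_6], [v_7], [v_8], [v_9]
  1-simplices (18): (18 of them)
  2-simplices (7): [v_0,v_3,v_4], [v_0,v_3,v_7], [v_0,v_3,v_8], [v_0,v_4,v_7], [v_1,v_2,v_5], [v_2,v_5,v_8], [v_3,v_4,v_7]
  3-simplices (1): [v_0,v_3,v_4,v_7]

giving chain groups C_0 ≅ Z^10, C_1 ≅ Z^18, C_2 ≅ Z^7, C_3 ≅ Z^1.

∂_1: C_1 → C_0 sends each edge [p,q] (with p < q) to q − p. For instance
  ∂[v_6,v_8] = [v_8] − [v_6].
The 10×18 boundary matrix has rank 9 and Smith normal form diag(1,1,1,1,1,1,1,1,1).

The boundary map ∂_2: C_2 → C_1 sends each 2-simplex [p,q,r] to [q,r] − [p,r] + [p,q]. For instance
  ∂[v_0,v_4,v_7] = [v_4,v_7] − [v_0,v_7] + [v_0,v_4],
  ∂[v_1,v_2,v_5] = [v_2,v_5] − [v_1,v_5] + [v_1,v_2].
The 18×7 boundary matrix has rank 6 and Smith normal form diag(1,1,1,1,1,1).

Boundary ∂_3: C_3 → C_2 sends each 3-simplex σ to the alternating sum Σ_i (−1)^i (σ with its i-th vertex removed). For instance
  ∂[v_0,v_3,v_4,v_7] = [v_3,v_4,v_7] − [v_0,v_4,v_7] + [v_0,v_3,v_7] − [v_0,v_3,v_4].
As a 7×1 matrix over Z this has rank 1, with invariant factors (1).

Computing H_k = (kernel of ∂_k) / (image of ∂_{k+1}):

  H_0: rank C_0 − rank ∂_1 = 10 − 9 = 1, and the invariant factors of ∂_1 are all 1, so H_0 ≅ Z.
  H_1: rank ker ∂_1 − rank ∂_2 = (18 − 9) − 6 = 3, and the invariant factors of ∂_2 are all 1, so H_1 ≅ Z^3.
  H_2: rank ker ∂_2 − rank ∂_3 = (7 − 6) − 1 = 0, and the invariant factors of ∂_3 are all 1, so H_2 ≅ 0.
  H_3: rank ker ∂_3 − rank ∂_4 = (1 − 1) − 0 = 0, and there is no ∂_4, so H_3 ≅ 0.

As a check, the Euler characteristic is 10 − 18 + 7 − 1 = -2, which agrees with 1 − 3 + 0 − 0 = -2.

Hence the Betti numbers are b_0 = 1, b_1 = 3, b_2 = 0, b_3 = 0.

b_0 = 1, b_1 = 3, b_2 = 0, b_3 = 0.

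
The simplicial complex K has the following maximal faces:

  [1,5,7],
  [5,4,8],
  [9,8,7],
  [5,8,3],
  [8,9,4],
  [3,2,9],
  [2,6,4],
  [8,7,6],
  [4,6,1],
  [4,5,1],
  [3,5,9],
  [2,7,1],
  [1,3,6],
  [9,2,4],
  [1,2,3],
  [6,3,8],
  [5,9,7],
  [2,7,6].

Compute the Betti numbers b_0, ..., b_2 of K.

b_0 = 1, b_1 = 1, b_2 = 0.

Take the total order 1 < 2 < 3 < 4 < 5 < 6 < 7 < 8 < 9 on the vertex set. Then K (dimension 2) consists of the simplices:

  0-simplices (9): [1], [2], [3], [4], [5], [6], [7], [8], [9]
  1-simplices (27): (27 of them)
  2-simplices (18): [1,2,3], [1,2,7], [1,3,6], [1,4,5], [1,4,6], [1,5,7], [2,3,9], [2,4,6], [2,4,9], [2,6,7], [3,5,8], [3,5,9], [3,6,8], [4,5,8], [4,8,9], [5,7,9], [6,7,8], [7,8,9]

giving chain groups C_0 ≅ Z^9, C_1 ≅ Z^27, C_2 ≅ Z^18.

Boundary ∂_1: C_1 → C_0 sends each edge [p,q] (with p < q) to q − p. For instance
  ∂[4,9] = [9] − [4].
The resulting 9×27 matrix has rank 8, and its Smith normal form has invariant factors (1,1,1,1,1,1,1,1).

Boundary ∂_2: C_2 → C_1 maps a triangle to the signed sum of its edges. For instance
  ∂[3,5,8] = [5,8] − [3,8] + [3,5],
  ∂[5,7,9] = [7,9] − [5,9] + [5,7].
The 27×18 boundary matrix has rank 18 and Smith normal form diag(1,1,1,1,1,1,1,1,1,1,1,1,1,1,1,1,1,2).

Computing H_k = (kernel of ∂_k) / (image of ∂_{k+1}):

  H_0: rank C_0 − rank ∂_1 = 9 − 8 = 1, and the invariant factors of ∂_1 are all 1, so H_0 ≅ Z.
  H_1: rank ker ∂_1 − rank ∂_2 = (27 − 8) − 18 = 1, and ∂_2 has invariant factor 2 > 1, so H_1 ≅ Z ⊕ Z/2.
  H_2: rank ker ∂_2 − rank ∂_3 = (18 − 18) − 0 = 0, and there is no ∂_3, so H_2 ≅ 0.

As a check, the Euler characteristic is 9 − 27 + 18 = 0, which agrees with 1 − 1 + 0 = 0.

Hence the Betti numbers are b_0 = 1, b_1 = 1, b_2 = 0.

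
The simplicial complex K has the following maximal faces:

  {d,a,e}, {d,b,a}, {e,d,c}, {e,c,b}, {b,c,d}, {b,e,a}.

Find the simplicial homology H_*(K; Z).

H_0 ≅ Z,  H_1 = 0,  H_2 ≅ Z.

Fix the vertex order a < b < c < d < e and write every simplex with vertices in increasing order. Then dim K = 2 and the simplices of K are:

  0-simplices (5): a, b, c, d, e
  1-simplices (9): ab, ad, ae, bc, bd, be, cd, ce, de
  2-simplices (6): abd, abe, ade, bcd, bce, cde

so the chain groups are C_0 ≅ Z^5, C_1 ≅ Z^9, C_2 ≅ Z^6.

The boundary map ∂_1: C_1 → C_0 is given by ∂[p,q] = [q] − [p]. For instance
  ∂bc = c − b.
As a 5×9 matrix over Z this has rank 4, with invariant factors (1,1,1,1).

The boundary map ∂_2: C_2 → C_1 acts by ∂[p,q,r] = [q,r] − [p,r] + [p,q]. For instance
  ∂abd = bd − ad + ab,
  ∂cde = de − ce + cd.
The resulting 9×6 matrix has rank 5, and its Smith normal form has invariant factors (1,1,1,1,1).

Now H_k = ker ∂_k / im ∂_{k+1}, so:

  H_0: rank C_0 − rank ∂_1 = 5 − 4 = 1, and the invariant factors of ∂_1 are all 1, so H_0 ≅ Z.
  H_1: rank ker ∂_1 − rank ∂_2 = (9 − 4) − 5 = 0, and the invariant factors of ∂_2 are all 1, so H_1 ≅ 0.
  H_2: rank ker ∂_2 − rank ∂_3 = (6 − 5) − 0 = 1, and there is no ∂_3, so H_2 ≅ Z.

(K is a triangulation of the 2-sphere S^2.)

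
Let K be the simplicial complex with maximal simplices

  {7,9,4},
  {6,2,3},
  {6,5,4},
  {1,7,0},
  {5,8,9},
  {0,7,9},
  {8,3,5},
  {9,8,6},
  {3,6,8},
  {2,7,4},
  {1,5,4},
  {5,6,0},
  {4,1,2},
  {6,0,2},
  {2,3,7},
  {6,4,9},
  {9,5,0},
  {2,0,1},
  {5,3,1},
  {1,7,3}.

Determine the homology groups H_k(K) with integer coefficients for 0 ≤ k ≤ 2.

H_0 = Z,  H_1 = Z ⊕ Z/2,  H_2 = 0.

Fix the vertex order 0 < 1 < 2 < 3 < 4 < 5 < 6 < 7 < 8 < 9 and write every simplex with vertices in increasing order. Then dim K = 2 and the simplices of K are:

  0-simplices (10): [0], [1], [2], [3], [4], [5], [6], [7], [8], [9]
  1-simplices (30): (30 of them)
  2-simplices (20): (20 of them)

so the chain groups are C_0 ≅ Z^10, C_1 ≅ Z^30, C_2 ≅ Z^20.

The boundary map ∂_1: C_1 → C_0 sends each edge [p,q] (with p < q) to q − p.
The resulting 10×30 matrix has rank 9, and its Smith normal form has invariant factors (1,1,1,1,1,1,1,1,1).

The boundary map ∂_2: C_2 → C_1 maps a triangle to the signed sum of its edges. For instance
  ∂[2,4,7] = [4,7] − [2,7] + [2,4],
  ∂[0,1,2] = [1,2] − [0,2] + [0,1].
The 30×20 boundary matrix has rank 20 and Smith normal form diag(1,1,1,1,1,1,1,1,1,1,1,1,1,1,1,1,1,1,1,2).

Computing H_k = (kernel of ∂_k) / (image of ∂_{k+1}):

  H_0: rank C_0 − rank ∂_1 = 10 − 9 = 1, and the invariant factors of ∂_1 are all 1, so H_0 = Z.
  H_1: rank ker ∂_1 − rank ∂_2 = (30 − 9) − 20 = 1, and ∂_2 has invariant factor 2 > 1, so H_1 = Z ⊕ Z/2.
  H_2: rank ker ∂_2 − rank ∂_3 = (20 − 20) − 0 = 0, and there is no ∂_3, so H_2 = 0.

As a check, the Euler characteristic is 10 − 30 + 20 = 0, which agrees with 1 − 1 + 0 = 0.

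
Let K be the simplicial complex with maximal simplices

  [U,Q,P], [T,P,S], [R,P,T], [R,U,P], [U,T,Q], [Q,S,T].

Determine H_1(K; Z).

H_1 = Z.

Fix the vertex order P < Q < R < S < T < U and write every simplex with vertices in increasing order. Then dim K = 2 and the simplices of K are:

  0-simplices (6): P, Q, R, S, T, U
  1-simplices (12): PQ, PR, PS, PT, PU, QS, QT, QU, RT, RU, ST, TU
  2-simplices (6): PQU, PRT, PRU, PST, QST, QTU

giving chain groups C_0 ≅ Z^6, C_1 ≅ Z^12, C_2 ≅ Z^6.

∂_1: C_1 → C_0 is given by ∂[p,q] = [q] − [p].
The resulting 6×12 matrix has rank 5, and its Smith normal form has invariant factors (1,1,1,1,1).

∂_2: C_2 → C_1 maps a triangle to the signed sum of its edges. For instance
  ∂PRT = RT − PT + PR,
  ∂PQU = QU − PU + PQ.
The resulting 12×6 matrix has rank 6, and its Smith normal form has invariant factors (1,1,1,1,1,1).

Computing H_k = (kernel of ∂_k) / (image of ∂_{k+1}):

  H_1: rank ker ∂_1 − rank ∂_2 = (12 − 5) − 6 = 1, and the invariant factors of ∂_2 are all 1, so H_1 = Z.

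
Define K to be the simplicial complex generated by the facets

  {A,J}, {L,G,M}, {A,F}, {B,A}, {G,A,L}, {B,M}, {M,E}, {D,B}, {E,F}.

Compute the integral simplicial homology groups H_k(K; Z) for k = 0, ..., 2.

Take the total order A < B < D < E < F < G < J < L < M on the vertex set. Then K (dimension 2) consists of the simplices:

  0-simplices (9): A, B, D, E, F, G, J, L, M
  1-simplices (12): AB, AF, AG, AJ, AL, BD, BM, EF, EM, GL, GM, LM
  2-simplices (2): AGL, GLM

giving chain groups C_0 ≅ Z^9, C_1 ≅ Z^12, C_2 ≅ Z^2.

The boundary map ∂_1: C_1 → C_0 sends each edge [p,q] (with p < q) to q − p. For instance
  ∂EM = M − E.
The resulting 9×12 matrix has rank 8, and its Smith normal form has invariant factors (1,1,1,1,1,1,1,1).

The boundary map ∂_2: C_2 → C_1 acts by ∂[p,q,r] = [q,r] − [p,r] + [p,q]. For instance
  ∂GLM = LM − GM + GL,
  ∂AGL = GL − AL + AG.
As a 12×2 matrix over Z this has rank 2, with invariant factors (1,1).

Reading off H_k = ker ∂_k / im ∂_{k+1}:

  H_0: rank C_0 − rank ∂_1 = 9 − 8 = 1, and the invariant factors of ∂_1 are all 1, so H_0 ≅ Z.
  H_1: rank ker ∂_1 − rank ∂_2 = (12 − 8) − 2 = 2, and the invariant factors of ∂_2 are all 1, so H_1 ≅ Z^2.
  H_2: rank ker ∂_2 − rank ∂_3 = (2 − 2) − 0 = 0, and there is no ∂_3, so H_2 ≅ 0.

H_0 ≅ Z,  H_1 ≅ Z^2,  H_2 = 0.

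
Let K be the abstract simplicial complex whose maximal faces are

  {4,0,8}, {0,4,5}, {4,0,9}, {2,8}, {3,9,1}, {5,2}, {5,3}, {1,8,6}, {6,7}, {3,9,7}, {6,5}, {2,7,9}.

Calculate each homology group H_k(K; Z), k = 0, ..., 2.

Order the vertices as 0 < 1 < 2 < 3 < 4 < 5 < 6 < 7 < 8 < 9. Listing each simplex with vertices in this order, K has dimension 2 with simplices:

  0-simplices (10): [0], [1], [2], [3], [4], [5], [6], [7], [8], [9]
  1-simplices (22): [0,4], [0,5], [0,8], [0,9], [1,3], [1,6], [1,8], [1,9], [2,5], [2,7], [2,8], [2,9], [3,5], [3,7], [3,9], [4,5], [4,8], [4,9], [5,6], [6,7], [6,8], [7,9]
  2-simplices (7): [0,4,5], [0,4,8], [0,4,9], [1,3,9], [1,6,8], [2,7,9], [3,7,9]

so the chain groups are C_0 ≅ Z^10, C_1 ≅ Z^22, C_2 ≅ Z^7.

Boundary ∂_1: C_1 → C_0 is given by ∂[p,q] = [q] − [p].
As a 10×22 matrix over Z this has rank 9, with invariant factors (1,1,1,1,1,1,1,1,1).

∂_2: C_2 → C_1 maps a triangle to the signed sum of its edges. For instance
  ∂[0,4,5] = [4,5] − [0,5] + [0,4],
  ∂[3,7,9] = [7,9] − [3,9] + [3,7].
This gives a 22×7 integer matrix of rank 7; reducing to Smith normal form yields diagonal entries (1,1,1,1,1,1,1).

From H_k ≅ ker(∂_k) / im(∂_{k+1}) we obtain:

  H_0: rank C_0 − rank ∂_1 = 10 − 9 = 1, and the invariant factors of ∂_1 are all 1, so H_0 ≅ Z.
  H_1: rank ker ∂_1 − rank ∂_2 = (22 − 9) − 7 = 6, and the invariant factors of ∂_2 are all 1, so H_1 ≅ Z^6.
  H_2: rank ker ∂_2 − rank ∂_3 = (7 − 7) − 0 = 0, and there is no ∂_3, so H_2 ≅ 0.

As a check, the Euler characteristic is 10 − 22 + 7 = -5, which agrees with 1 − 6 + 0 = -5.

H_0 ≅ Z,  H_1 ≅ Z^6,  H_2 = 0.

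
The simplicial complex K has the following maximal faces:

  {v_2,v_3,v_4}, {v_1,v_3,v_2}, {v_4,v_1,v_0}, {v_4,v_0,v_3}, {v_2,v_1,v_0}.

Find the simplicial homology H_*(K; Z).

H_0 ≅ Z,  H_1 ≅ Z,  H_2 = 0.

Fix the vertex order v_0 < v_1 < v_2 < v_3 < v_4 and write every simplex with vertices in increasing order. Then dim K = 2 and the simplices of K are:

  0-simplices (5): [v_0], [v_1], [v_2], [v_3], [v_4]
  1-simplices (10): [v_0,v_1], [v_0,v_2], [v_0,v_3], [v_0,v_4], [v_1,v_2], [v_1,v_3], [v_1,v_4], [v_2,v_3], [v_2,v_4], [v_3,v_4]
  2-simplices (5): [v_0,v_1,v_2], [v_0,v_1,v_4], [v_0,v_3,v_4], [v_1,v_2,v_3], [v_2,v_3,v_4]

giving chain groups C_0 ≅ Z^5, C_1 ≅ Z^10, C_2 ≅ Z^5.

∂_1: C_1 → C_0 sends each edge [p,q] (with p < q) to q − p.
The 5×10 boundary matrix has rank 4 and Smith normal form diag(1,1,1,1).

Boundary ∂_2: C_2 → C_1 sends each 2-simplex [p,q,r] to [q,r] − [p,r] + [p,q]. For instance
  ∂[v_0,v_3,v_4] = [v_3,v_4] − [v_0,v_4] + [v_0,v_3],
  ∂[v_0,v_1,v_4] = [v_1,v_4] − [v_0,v_4] + [v_0,v_1].
This gives a 10×5 integer matrix of rank 5; reducing to Smith normal form yields diagonal entries (1,1,1,1,1).

Computing H_k = (kernel of ∂_k) / (image of ∂_{k+1}):

  H_0: rank C_0 − rank ∂_1 = 5 − 4 = 1, and the invariant factors of ∂_1 are all 1, so H_0 = Z.
  H_1: rank ker ∂_1 − rank ∂_2 = (10 − 4) − 5 = 1, and the invariant factors of ∂_2 are all 1, so H_1 = Z.
  H_2: rank ker ∂_2 − rank ∂_3 = (5 − 5) − 0 = 0, and there is no ∂_3, so H_2 = 0.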